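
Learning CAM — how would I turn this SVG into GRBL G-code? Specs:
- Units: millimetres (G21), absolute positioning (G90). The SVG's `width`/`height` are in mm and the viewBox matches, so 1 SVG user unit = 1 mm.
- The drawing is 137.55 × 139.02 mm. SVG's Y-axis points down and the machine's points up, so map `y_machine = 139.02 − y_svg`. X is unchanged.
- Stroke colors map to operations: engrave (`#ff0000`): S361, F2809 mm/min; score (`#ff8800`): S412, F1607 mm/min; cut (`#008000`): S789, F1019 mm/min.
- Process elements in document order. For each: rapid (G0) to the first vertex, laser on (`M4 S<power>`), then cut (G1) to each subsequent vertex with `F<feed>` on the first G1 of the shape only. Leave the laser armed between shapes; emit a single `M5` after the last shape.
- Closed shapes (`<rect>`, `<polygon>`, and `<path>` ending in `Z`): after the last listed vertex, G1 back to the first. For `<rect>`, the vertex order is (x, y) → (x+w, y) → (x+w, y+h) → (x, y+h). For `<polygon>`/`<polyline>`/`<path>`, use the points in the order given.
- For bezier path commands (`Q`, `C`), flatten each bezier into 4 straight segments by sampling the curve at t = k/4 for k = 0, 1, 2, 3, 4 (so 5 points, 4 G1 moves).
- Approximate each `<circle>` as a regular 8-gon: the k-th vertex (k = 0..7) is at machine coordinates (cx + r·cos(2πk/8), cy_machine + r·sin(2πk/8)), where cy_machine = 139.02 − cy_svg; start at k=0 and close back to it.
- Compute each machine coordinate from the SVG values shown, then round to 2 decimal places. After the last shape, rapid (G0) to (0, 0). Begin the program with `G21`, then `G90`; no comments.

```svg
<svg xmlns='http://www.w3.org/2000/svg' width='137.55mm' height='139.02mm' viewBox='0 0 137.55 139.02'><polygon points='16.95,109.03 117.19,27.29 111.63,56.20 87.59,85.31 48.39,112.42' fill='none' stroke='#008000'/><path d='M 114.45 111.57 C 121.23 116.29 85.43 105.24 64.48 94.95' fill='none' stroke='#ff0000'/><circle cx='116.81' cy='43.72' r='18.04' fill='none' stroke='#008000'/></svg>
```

G21
G90
G0 X16.95 Y29.99
M4 S789
G1 X117.19 Y111.73 F1019
G1 X111.63 Y82.82
G1 X87.59 Y53.71
G1 X48.39 Y26.60
G1 X16.95 Y29.99
G0 X114.45 Y27.45
M4 S361
G1 X112.45 Y26.61 F2809
G1 X99.86 Y30.13
G1 X82.08 Y36.47
G1 X64.48 Y44.07
G0 X134.85 Y95.30
M4 S789
G1 X129.57 Y108.06 F1019
G1 X116.81 Y113.34
G1 X104.05 Y108.06
G1 X98.77 Y95.30
G1 X104.05 Y82.54
G1 X116.81 Y77.26
G1 X129.57 Y82.54
G1 X134.85 Y95.30
M5
G0 X0.00 Y0.00

viewBox `0 0 137.55 139.02` with mm width/height → 1 unit = 1 mm. Flip: y_m = 139.02 − y_svg.

**Shape 1** — `<polygon>` closed polygon, stroke `#008000` → cut (S789, F1019). Machine vertices: (16.95,29.99) → (117.19,111.73) → (111.63,82.82) → (87.59,53.71) → (48.39,26.60) → (16.95,29.99). Closed: final G1 returns to the first vertex.

**Shape 2** — `<path>` cubic bezier, stroke `#ff0000` → engrave (S361, F2809). Control points (SVG): P0=(114.45,111.57), P1=(121.23,116.29), P2=(85.43,105.24), P3=(64.48,94.95); sampled at t=k/4. Machine vertices: (114.45,27.45) → (112.45,26.61) → (99.86,30.13) → (82.08,36.47) → (64.48,44.07). Open path.

**Shape 3** — `<circle>` circle, stroke `#008000` → cut (S789, F1019). Machine vertices: (134.85,95.30) → (129.57,108.06) → (116.81,113.34) → (104.05,108.06) → (98.77,95.30) → (104.05,82.54) → (116.81,77.26) → (129.57,82.54) → (134.85,95.30). Closed: final G1 returns to the first vertex.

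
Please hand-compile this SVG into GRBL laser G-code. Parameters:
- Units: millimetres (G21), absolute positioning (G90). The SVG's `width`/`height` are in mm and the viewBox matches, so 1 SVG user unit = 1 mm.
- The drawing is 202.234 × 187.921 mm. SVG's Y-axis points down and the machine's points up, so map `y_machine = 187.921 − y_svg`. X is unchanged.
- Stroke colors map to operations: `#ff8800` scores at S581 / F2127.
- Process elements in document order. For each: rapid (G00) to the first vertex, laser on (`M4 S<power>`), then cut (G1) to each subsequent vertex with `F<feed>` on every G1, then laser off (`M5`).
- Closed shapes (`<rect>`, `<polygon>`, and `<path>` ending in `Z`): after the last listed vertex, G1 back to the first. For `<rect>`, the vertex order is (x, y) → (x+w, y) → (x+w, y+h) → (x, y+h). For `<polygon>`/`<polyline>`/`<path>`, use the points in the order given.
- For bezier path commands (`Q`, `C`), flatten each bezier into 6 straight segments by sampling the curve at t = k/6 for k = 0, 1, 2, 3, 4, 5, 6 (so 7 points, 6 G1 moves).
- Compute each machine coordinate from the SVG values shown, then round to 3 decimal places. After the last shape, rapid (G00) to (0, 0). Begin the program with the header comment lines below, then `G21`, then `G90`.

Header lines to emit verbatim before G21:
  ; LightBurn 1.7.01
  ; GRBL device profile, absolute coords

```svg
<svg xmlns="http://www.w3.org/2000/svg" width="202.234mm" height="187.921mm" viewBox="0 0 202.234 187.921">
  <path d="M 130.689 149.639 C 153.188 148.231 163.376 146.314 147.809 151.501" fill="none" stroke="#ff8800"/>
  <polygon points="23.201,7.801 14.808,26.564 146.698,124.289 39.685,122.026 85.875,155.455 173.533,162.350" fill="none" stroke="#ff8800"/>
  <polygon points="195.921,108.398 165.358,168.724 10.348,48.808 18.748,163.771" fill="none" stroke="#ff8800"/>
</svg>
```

Since the viewBox matches the mm dimensions, user units are millimetres directly. The only transform is the Y-flip y_m = 187.921 − y_svg.

Shape 1 is a cubic bezier drawn with `<path>`. Its stroke #ff8800 means score at S581, F2127. After flipping Y the toolpath is (130.689,38.282) → (140.850,38.993) → (148.586,39.578) → (153.524,39.824) → (155.289,39.521) → (153.508,38.457) → (147.809,36.420).

Shape 2 is a closed polygon drawn with `<polygon>`. Its stroke #ff8800 means score at S581, F2127. After flipping Y the toolpath is (23.201,180.120) → (14.808,161.357) → (146.698,63.632) → (39.685,65.895) → (85.875,32.466) → (173.533,25.571) → (23.201,180.120), returning to the start.

Shape 3 is a closed polygon drawn with `<polygon>`. Its stroke #ff8800 means score at S581, F2127. After flipping Y the toolpath is (195.921,79.523) → (165.358,19.197) → (10.348,139.113) → (18.748,24.150) → (195.921,79.523), returning to the start.

; LightBurn 1.7.01
; GRBL device profile, absolute coords
G21
G90
G00 X130.689 Y38.282
M4 S581
G1 X140.850 Y38.993 F2127
G1 X148.586 Y39.578 F2127
G1 X153.524 Y39.824 F2127
G1 X155.289 Y39.521 F2127
G1 X153.508 Y38.457 F2127
G1 X147.809 Y36.420 F2127
M5
G00 X23.201 Y180.120
M4 S581
G1 X14.808 Y161.357 F2127
G1 X146.698 Y63.632 F2127
G1 X39.685 Y65.895 F2127
G1 X85.875 Y32.466 F2127
G1 X173.533 Y25.571 F2127
G1 X23.201 Y180.120 F2127
M5
G00 X195.921 Y79.523
M4 S581
G1 X165.358 Y19.197 F2127
G1 X10.348 Y139.113 F2127
G1 X18.748 Y24.150 F2127
G1 X195.921 Y79.523 F2127
M5
G00 X0.000 Y0.000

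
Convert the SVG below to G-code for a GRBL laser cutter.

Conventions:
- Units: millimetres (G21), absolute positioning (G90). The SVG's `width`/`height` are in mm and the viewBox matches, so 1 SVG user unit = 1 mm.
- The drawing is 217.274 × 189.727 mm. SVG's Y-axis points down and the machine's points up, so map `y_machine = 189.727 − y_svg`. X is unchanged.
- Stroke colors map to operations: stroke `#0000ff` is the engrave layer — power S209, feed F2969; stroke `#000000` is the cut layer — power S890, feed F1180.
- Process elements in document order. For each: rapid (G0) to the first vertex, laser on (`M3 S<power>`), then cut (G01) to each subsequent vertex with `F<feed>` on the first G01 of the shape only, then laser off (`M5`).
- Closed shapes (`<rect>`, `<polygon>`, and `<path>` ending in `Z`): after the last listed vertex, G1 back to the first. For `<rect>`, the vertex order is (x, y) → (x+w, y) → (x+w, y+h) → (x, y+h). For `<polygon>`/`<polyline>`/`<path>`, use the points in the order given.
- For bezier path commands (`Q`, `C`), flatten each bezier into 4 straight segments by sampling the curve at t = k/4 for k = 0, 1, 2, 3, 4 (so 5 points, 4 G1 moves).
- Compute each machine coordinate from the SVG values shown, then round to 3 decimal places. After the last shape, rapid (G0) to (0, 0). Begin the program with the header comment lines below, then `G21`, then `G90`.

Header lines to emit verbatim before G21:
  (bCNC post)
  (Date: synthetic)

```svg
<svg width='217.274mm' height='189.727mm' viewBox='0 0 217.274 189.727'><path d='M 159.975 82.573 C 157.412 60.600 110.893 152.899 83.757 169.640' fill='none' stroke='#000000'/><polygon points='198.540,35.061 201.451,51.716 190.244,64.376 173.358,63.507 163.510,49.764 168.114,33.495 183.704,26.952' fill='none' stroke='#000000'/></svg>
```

viewBox `0 0 217.274 189.727` with mm width/height → 1 unit = 1 mm. Flip: y_m = 189.727 − y_svg.

**Shape 1** — `<path>` cubic bezier, stroke `#000000` → cut (S890, F1180). Control points (SVG): P0=(159.975,82.573), P1=(157.412,60.600), P2=(110.893,152.899), P3=(83.757,169.640); sampled at t=k/4. Machine vertices: (159.975,107.154) → (150.801,105.174) → (131.081,78.138) → (106.754,43.844) → (83.757,20.087). Open path.

**Shape 2** — `<polygon>` regular polygon, stroke `#000000` → cut (S890, F1180). Machine vertices: (198.540,154.666) → (201.451,138.011) → (190.244,125.351) → (173.358,126.220) → (163.510,139.963) → (168.114,156.232) → (183.704,162.775) → (198.540,154.666). Closed: final G1 returns to the first vertex.

(bCNC post)
(Date: synthetic)
G21
G90
G0 X159.975 Y107.154
M3 S890
G01 X150.801 Y105.174 F1180
G01 X131.081 Y78.138
G01 X106.754 Y43.844
G01 X83.757 Y20.087
M5
G0 X198.540 Y154.666
M3 S890
G01 X201.451 Y138.011 F1180
G01 X190.244 Y125.351
G01 X173.358 Y126.220
G01 X163.510 Y139.963
G01 X168.114 Y156.232
G01 X183.704 Y162.775
G01 X198.540 Y154.666
M5
G0 X0.000 Y0.000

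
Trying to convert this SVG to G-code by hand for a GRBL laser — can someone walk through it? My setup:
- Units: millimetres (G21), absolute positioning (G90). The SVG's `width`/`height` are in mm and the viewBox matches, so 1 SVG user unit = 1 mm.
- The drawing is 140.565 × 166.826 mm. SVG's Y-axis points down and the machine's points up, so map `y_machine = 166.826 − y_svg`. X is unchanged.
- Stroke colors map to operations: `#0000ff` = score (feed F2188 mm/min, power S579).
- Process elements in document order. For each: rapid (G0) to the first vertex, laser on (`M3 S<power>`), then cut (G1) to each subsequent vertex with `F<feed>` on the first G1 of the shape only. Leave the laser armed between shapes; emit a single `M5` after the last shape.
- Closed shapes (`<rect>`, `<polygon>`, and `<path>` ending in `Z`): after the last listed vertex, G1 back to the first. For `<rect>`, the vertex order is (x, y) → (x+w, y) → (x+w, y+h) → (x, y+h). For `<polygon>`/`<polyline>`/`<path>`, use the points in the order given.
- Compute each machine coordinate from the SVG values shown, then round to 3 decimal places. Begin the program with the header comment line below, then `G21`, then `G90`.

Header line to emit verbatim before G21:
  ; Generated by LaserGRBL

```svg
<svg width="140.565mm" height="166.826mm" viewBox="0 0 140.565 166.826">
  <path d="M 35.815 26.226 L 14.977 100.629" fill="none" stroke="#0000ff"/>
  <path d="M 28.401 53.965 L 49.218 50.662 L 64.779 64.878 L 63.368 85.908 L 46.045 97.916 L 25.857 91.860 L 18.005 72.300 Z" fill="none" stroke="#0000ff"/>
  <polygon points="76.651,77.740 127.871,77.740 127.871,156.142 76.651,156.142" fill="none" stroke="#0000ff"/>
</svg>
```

Since the viewBox matches the mm dimensions, user units are millimetres directly. The only transform is the Y-flip y_m = 166.826 − y_svg.

Shape 1 is a line segment drawn with `<path>`. Its stroke #0000ff means score at S579, F2188. After flipping Y the toolpath is (35.815,140.600) → (14.977,66.197).

Shape 2 is a regular polygon drawn with `<path>`. Its stroke #0000ff means score at S579, F2188. After flipping Y the toolpath is (28.401,112.861) → (49.218,116.164) → (64.779,101.948) → (63.368,80.918) → (46.045,68.910) → (25.857,74.966) → (18.005,94.526) → (28.401,112.861), returning to the start.

Shape 3 is a rectangle drawn with `<polygon>`. Its stroke #0000ff means score at S579, F2188. After flipping Y the toolpath is (76.651,89.086) → (127.871,89.086) → (127.871,10.684) → (76.651,10.684) → (76.651,89.086), returning to the start.

; Generated by LaserGRBL
G21
G90
G0 X35.815 Y140.600
M3 S579
G1 X14.977 Y66.197 F2188
G0 X28.401 Y112.861
M3 S579
G1 X49.218 Y116.164 F2188
G1 X64.779 Y101.948
G1 X63.368 Y80.918
G1 X46.045 Y68.910
G1 X25.857 Y74.966
G1 X18.005 Y94.526
G1 X28.401 Y112.861
G0 X76.651 Y89.086
M3 S579
G1 X127.871 Y89.086 F2188
G1 X127.871 Y10.684
G1 X76.651 Y10.684
G1 X76.651 Y89.086
M5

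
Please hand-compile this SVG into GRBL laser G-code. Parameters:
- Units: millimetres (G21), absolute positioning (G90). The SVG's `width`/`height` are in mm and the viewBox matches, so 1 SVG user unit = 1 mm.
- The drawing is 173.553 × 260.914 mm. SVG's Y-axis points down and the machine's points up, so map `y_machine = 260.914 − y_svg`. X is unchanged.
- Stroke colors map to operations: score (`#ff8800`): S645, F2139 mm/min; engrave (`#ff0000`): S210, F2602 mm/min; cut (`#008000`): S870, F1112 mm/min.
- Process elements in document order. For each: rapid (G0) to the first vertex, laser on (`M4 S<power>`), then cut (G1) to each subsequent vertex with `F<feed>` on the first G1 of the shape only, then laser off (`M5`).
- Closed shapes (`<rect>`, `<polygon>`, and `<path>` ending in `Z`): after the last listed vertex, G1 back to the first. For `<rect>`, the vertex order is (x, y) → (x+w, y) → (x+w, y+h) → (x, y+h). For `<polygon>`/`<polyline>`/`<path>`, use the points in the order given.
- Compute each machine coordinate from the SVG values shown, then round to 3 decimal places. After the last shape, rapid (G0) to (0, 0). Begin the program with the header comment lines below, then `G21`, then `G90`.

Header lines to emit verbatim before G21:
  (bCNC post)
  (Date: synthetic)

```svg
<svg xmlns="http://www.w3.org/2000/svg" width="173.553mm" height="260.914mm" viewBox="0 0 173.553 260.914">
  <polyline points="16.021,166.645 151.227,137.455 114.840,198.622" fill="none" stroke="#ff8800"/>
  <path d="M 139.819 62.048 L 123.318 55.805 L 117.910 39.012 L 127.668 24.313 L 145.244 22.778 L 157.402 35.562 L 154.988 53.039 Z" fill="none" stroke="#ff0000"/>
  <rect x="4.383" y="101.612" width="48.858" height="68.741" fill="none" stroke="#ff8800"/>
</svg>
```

(bCNC post)
(Date: synthetic)
G21
G90
G0 X16.021 Y94.269
M4 S645
G1 X151.227 Y123.459 F2139
G1 X114.840 Y62.292
M5
G0 X139.819 Y198.866
M4 S210
G1 X123.318 Y205.109 F2602
G1 X117.910 Y221.902
G1 X127.668 Y236.601
G1 X145.244 Y238.136
G1 X157.402 Y225.352
G1 X154.988 Y207.875
G1 X139.819 Y198.866
M5
G0 X4.383 Y159.302
M4 S645
G1 X53.241 Y159.302 F2139
G1 X53.241 Y90.561
G1 X4.383 Y90.561
G1 X4.383 Y159.302
M5
G0 X0.000 Y0.000

Since the viewBox matches the mm dimensions, user units are millimetres directly. The only transform is the Y-flip y_m = 260.914 − y_svg.

Shape 1 is a open polyline drawn with `<polyline>`. Its stroke #ff8800 means score at S645, F2139. After flipping Y the toolpath is (16.021,94.269) → (151.227,123.459) → (114.840,62.292).

Shape 2 is a regular polygon drawn with `<path>`. Its stroke #ff0000 means engrave at S210, F2602. After flipping Y the toolpath is (139.819,198.866) → (123.318,205.109) → (117.910,221.902) → (127.668,236.601) → (145.244,238.136) → (157.402,225.352) → (154.988,207.875) → (139.819,198.866), returning to the start.

Shape 3 is a rectangle drawn with `<rect>`. Its stroke #ff8800 means score at S645, F2139. After flipping Y the toolpath is (4.383,159.302) → (53.241,159.302) → (53.241,90.561) → (4.383,90.561) → (4.383,159.302), returning to the start.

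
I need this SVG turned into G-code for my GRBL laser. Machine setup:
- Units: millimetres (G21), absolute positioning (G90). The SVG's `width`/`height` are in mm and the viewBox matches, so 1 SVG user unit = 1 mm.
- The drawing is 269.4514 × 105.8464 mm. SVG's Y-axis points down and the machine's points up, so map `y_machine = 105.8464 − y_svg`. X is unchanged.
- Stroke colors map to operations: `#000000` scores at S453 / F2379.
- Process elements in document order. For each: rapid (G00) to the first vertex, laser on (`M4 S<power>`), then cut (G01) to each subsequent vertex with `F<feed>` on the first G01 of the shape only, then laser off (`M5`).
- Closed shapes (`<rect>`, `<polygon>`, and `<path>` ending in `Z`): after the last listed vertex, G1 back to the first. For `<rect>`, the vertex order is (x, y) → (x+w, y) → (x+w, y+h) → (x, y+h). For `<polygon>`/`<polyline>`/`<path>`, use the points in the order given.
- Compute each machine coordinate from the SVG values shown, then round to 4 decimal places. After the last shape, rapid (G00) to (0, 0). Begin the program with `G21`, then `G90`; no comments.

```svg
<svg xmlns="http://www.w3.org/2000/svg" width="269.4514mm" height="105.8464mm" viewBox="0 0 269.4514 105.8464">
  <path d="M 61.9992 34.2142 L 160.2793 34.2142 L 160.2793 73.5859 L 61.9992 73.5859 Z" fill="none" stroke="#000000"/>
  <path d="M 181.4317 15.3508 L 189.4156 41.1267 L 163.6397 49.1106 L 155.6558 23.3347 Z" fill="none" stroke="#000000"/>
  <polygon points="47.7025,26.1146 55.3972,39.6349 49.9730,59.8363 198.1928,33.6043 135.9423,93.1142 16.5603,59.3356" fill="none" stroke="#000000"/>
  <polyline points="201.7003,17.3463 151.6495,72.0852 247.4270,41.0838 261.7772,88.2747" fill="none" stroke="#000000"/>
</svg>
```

Since the viewBox matches the mm dimensions, user units are millimetres directly. The only transform is the Y-flip y_m = 105.8464 − y_svg.

Shape 1 is a rectangle drawn with `<path>`. Its stroke #000000 means score at S453, F2379. After flipping Y the toolpath is (61.9992,71.6322) → (160.2793,71.6322) → (160.2793,32.2605) → (61.9992,32.2605) → (61.9992,71.6322), returning to the start.

Shape 2 is a regular polygon drawn with `<path>`. Its stroke #000000 means score at S453, F2379. After flipping Y the toolpath is (181.4317,90.4956) → (189.4156,64.7197) → (163.6397,56.7358) → (155.6558,82.5117) → (181.4317,90.4956), returning to the start.

Shape 3 is a closed polygon drawn with `<polygon>`. Its stroke #000000 means score at S453, F2379. After flipping Y the toolpath is (47.7025,79.7318) → (55.3972,66.2115) → (49.9730,46.0101) → (198.1928,72.2421) → (135.9423,12.7322) → (16.5603,46.5108) → (47.7025,79.7318), returning to the start.

Shape 4 is a open polyline drawn with `<polyline>`. Its stroke #000000 means score at S453, F2379. After flipping Y the toolpath is (201.7003,88.5001) → (151.6495,33.7612) → (247.4270,64.7626) → (261.7772,17.5717).

G21
G90
G00 X61.9992 Y71.6322
M4 S453
G01 X160.2793 Y71.6322 F2379
G01 X160.2793 Y32.2605
G01 X61.9992 Y32.2605
G01 X61.9992 Y71.6322
M5
G00 X181.4317 Y90.4956
M4 S453
G01 X189.4156 Y64.7197 F2379
G01 X163.6397 Y56.7358
G01 X155.6558 Y82.5117
G01 X181.4317 Y90.4956
M5
G00 X47.7025 Y79.7318
M4 S453
G01 X55.3972 Y66.2115 F2379
G01 X49.9730 Y46.0101
G01 X198.1928 Y72.2421
G01 X135.9423 Y12.7322
G01 X16.5603 Y46.5108
G01 X47.7025 Y79.7318
M5
G00 X201.7003 Y88.5001
M4 S453
G01 X151.6495 Y33.7612 F2379
G01 X247.4270 Y64.7626
G01 X261.7772 Y17.5717
M5
G00 X0.0000 Y0.0000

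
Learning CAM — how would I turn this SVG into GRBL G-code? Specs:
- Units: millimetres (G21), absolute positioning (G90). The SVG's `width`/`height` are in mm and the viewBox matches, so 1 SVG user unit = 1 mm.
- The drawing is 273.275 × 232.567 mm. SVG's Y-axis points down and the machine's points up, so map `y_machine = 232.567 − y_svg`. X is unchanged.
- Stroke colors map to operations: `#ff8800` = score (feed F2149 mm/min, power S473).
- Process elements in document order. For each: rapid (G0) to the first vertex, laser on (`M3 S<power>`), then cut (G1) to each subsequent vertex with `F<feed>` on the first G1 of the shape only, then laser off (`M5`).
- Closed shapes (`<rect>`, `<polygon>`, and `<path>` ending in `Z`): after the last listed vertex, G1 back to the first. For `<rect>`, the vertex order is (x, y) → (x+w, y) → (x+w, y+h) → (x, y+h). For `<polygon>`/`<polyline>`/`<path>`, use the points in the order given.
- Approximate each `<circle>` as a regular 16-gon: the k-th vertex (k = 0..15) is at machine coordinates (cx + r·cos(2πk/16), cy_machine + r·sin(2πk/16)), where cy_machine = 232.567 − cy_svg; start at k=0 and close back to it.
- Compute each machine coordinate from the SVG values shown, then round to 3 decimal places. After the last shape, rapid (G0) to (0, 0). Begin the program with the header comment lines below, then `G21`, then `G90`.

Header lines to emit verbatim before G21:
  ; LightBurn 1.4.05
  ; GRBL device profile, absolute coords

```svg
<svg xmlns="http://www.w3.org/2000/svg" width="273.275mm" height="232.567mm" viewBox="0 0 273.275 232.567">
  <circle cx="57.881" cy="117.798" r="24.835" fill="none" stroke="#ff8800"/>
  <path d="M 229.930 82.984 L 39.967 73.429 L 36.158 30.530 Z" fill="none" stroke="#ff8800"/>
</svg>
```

Since the viewBox matches the mm dimensions, user units are millimetres directly. The only transform is the Y-flip y_m = 232.567 − y_svg.

Shape 1 is a circle drawn with `<circle>`. Its stroke #ff8800 means score at S473, F2149. After flipping Y the toolpath is (82.716,114.769) → (80.826,124.273) → (75.442,132.330) → (67.385,137.714) → (57.881,139.604) → (48.377,137.714) → (40.320,132.330) → (34.936,124.273) → (33.046,114.769) → (34.936,105.265) → (40.320,97.208) → (48.377,91.824) → (57.881,89.934) → (67.385,91.824) → (75.442,97.208) → (80.826,105.265) → (82.716,114.769), returning to the start.

Shape 2 is a closed polygon drawn with `<path>`. Its stroke #ff8800 means score at S473, F2149. After flipping Y the toolpath is (229.930,149.583) → (39.967,159.138) → (36.158,202.037) → (229.930,149.583), returning to the start.

; LightBurn 1.4.05
; GRBL device profile, absolute coords
G21
G90
G0 X82.716 Y114.769
M3 S473
G1 X80.826 Y124.273 F2149
G1 X75.442 Y132.330
G1 X67.385 Y137.714
G1 X57.881 Y139.604
G1 X48.377 Y137.714
G1 X40.320 Y132.330
G1 X34.936 Y124.273
G1 X33.046 Y114.769
G1 X34.936 Y105.265
G1 X40.320 Y97.208
G1 X48.377 Y91.824
G1 X57.881 Y89.934
G1 X67.385 Y91.824
G1 X75.442 Y97.208
G1 X80.826 Y105.265
G1 X82.716 Y114.769
M5
G0 X229.930 Y149.583
M3 S473
G1 X39.967 Y159.138 F2149
G1 X36.158 Y202.037
G1 X229.930 Y149.583
M5
G0 X0.000 Y0.000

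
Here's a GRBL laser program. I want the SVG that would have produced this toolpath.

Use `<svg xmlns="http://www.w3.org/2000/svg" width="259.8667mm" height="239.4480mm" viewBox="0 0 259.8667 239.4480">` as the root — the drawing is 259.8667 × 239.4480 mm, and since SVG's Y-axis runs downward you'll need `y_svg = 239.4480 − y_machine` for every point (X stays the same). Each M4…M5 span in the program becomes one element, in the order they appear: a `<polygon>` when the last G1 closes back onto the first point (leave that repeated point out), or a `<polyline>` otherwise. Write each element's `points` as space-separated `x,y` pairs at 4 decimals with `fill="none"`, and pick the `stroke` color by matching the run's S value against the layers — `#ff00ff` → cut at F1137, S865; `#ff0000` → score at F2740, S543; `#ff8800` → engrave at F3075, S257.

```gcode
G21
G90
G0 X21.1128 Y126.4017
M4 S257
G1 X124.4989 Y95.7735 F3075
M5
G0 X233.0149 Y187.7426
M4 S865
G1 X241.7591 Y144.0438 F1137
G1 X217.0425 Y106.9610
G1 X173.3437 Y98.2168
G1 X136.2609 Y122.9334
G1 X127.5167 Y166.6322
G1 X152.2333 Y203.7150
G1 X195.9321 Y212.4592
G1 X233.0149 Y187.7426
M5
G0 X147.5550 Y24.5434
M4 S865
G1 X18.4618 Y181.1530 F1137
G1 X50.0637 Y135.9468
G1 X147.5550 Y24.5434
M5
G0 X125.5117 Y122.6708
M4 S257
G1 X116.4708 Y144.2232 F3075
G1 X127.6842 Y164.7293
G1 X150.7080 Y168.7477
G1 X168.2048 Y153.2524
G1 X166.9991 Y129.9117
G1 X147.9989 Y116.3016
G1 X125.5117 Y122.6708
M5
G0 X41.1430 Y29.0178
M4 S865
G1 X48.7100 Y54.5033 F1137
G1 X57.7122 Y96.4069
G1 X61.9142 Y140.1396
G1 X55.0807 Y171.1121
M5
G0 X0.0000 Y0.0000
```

y_svg = 239.4480 − y_m.

[1] S257→`#ff8800` (engrave); open run; points: 21.1128,113.0463 124.4989,143.6745

[2] S865→`#ff00ff` (cut); closed run; points: 233.0149,51.7054 241.7591,95.4042 217.0425,132.4870 173.3437,141.2312 136.2609,116.5146 127.5167,72.8158 152.2333,35.7330 195.9321,26.9888

[3] S865→`#ff00ff` (cut); closed run; points: 147.5550,214.9046 18.4618,58.2950 50.0637,103.5012

[4] S257→`#ff8800` (engrave); closed run; points: 125.5117,116.7772 116.4708,95.2248 127.6842,74.7187 150.7080,70.7003 168.2048,86.1956 166.9991,109.5363 147.9989,123.1464

[5] S865→`#ff00ff` (cut); open run; points: 41.1430,210.4302 48.7100,184.9447 57.7122,143.0411 61.9142,99.3084 55.0807,68.3359

<svg xmlns="http://www.w3.org/2000/svg" width="259.8667mm" height="239.4480mm" viewBox="0 0 259.8667 239.4480">
  <polyline points="21.1128,113.0463 124.4989,143.6745" fill="none" stroke="#ff8800"/>
  <polygon points="233.0149,51.7054 241.7591,95.4042 217.0425,132.4870 173.3437,141.2312 136.2609,116.5146 127.5167,72.8158 152.2333,35.7330 195.9321,26.9888" fill="none" stroke="#ff00ff"/>
  <polygon points="147.5550,214.9046 18.4618,58.2950 50.0637,103.5012" fill="none" stroke="#ff00ff"/>
  <polygon points="125.5117,116.7772 116.4708,95.2248 127.6842,74.7187 150.7080,70.7003 168.2048,86.1956 166.9991,109.5363 147.9989,123.1464" fill="none" stroke="#ff8800"/>
  <polyline points="41.1430,210.4302 48.7100,184.9447 57.7122,143.0411 61.9142,99.3084 55.0807,68.3359" fill="none" stroke="#ff00ff"/>
</svg>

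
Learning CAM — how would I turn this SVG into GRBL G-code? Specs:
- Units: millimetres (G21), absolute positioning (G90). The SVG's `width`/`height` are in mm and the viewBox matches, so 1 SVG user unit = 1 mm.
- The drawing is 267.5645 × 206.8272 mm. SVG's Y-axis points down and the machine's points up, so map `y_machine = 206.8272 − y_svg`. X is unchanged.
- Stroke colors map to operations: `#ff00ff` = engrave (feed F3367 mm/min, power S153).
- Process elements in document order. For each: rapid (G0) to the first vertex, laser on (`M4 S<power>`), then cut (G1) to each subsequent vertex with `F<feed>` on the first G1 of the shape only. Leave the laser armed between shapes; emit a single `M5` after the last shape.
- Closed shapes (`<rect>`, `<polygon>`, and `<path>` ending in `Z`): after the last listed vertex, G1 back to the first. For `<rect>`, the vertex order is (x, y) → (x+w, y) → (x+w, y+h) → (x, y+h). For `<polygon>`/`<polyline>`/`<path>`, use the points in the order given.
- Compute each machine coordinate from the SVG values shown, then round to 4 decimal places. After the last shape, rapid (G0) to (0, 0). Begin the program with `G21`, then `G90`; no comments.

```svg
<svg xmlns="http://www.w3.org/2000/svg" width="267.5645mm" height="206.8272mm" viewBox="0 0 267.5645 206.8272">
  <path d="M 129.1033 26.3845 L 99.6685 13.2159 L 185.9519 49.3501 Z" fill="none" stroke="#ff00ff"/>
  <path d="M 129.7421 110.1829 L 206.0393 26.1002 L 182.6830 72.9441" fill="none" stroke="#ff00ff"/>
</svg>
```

Since the viewBox matches the mm dimensions, user units are millimetres directly. The only transform is the Y-flip y_m = 206.8272 − y_svg.

Shape 1 is a closed polygon drawn with `<path>`. Its stroke #ff00ff means engrave at S153, F3367. After flipping Y the toolpath is (129.1033,180.4427) → (99.6685,193.6113) → (185.9519,157.4771) → (129.1033,180.4427), returning to the start.

Shape 2 is a open polyline drawn with `<path>`. Its stroke #ff00ff means engrave at S153, F3367. After flipping Y the toolpath is (129.7421,96.6443) → (206.0393,180.7270) → (182.6830,133.8831).

G21
G90
G0 X129.1033 Y180.4427
M4 S153
G1 X99.6685 Y193.6113 F3367
G1 X185.9519 Y157.4771
G1 X129.1033 Y180.4427
G0 X129.7421 Y96.6443
M4 S153
G1 X206.0393 Y180.7270 F3367
G1 X182.6830 Y133.8831
M5
G0 X0.0000 Y0.0000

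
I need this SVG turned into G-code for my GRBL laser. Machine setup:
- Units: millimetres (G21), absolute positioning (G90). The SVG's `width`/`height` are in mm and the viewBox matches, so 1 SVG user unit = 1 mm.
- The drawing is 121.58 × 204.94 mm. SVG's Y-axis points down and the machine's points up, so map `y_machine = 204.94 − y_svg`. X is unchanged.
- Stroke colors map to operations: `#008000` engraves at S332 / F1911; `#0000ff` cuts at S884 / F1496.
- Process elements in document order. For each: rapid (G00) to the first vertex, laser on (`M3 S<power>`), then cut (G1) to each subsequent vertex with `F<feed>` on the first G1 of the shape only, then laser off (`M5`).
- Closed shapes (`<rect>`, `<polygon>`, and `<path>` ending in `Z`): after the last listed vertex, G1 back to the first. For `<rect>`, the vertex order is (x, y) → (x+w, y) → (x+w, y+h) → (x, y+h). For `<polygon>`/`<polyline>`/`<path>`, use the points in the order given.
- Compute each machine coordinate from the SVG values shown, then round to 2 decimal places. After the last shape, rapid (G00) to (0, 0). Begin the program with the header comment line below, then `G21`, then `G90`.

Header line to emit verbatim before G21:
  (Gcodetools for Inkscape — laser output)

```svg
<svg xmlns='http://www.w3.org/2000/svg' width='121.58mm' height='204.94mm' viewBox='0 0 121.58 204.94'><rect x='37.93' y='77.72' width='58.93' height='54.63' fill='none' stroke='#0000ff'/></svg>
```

(Gcodetools for Inkscape — laser output)
G21
G90
G00 X37.93 Y127.22
M3 S884
G1 X96.86 Y127.22 F1496
G1 X96.86 Y72.59
G1 X37.93 Y72.59
G1 X37.93 Y127.22
M5
G00 X0.00 Y0.00

1 u = 1 mm; y_m = 204.94 − y.

[1] `<rect>` rectangle, #0000ff→cut S884 F1496: (37.93,127.22) → (96.86,127.22) → (96.86,72.59) → (37.93,72.59) → (37.93,127.22) (closed)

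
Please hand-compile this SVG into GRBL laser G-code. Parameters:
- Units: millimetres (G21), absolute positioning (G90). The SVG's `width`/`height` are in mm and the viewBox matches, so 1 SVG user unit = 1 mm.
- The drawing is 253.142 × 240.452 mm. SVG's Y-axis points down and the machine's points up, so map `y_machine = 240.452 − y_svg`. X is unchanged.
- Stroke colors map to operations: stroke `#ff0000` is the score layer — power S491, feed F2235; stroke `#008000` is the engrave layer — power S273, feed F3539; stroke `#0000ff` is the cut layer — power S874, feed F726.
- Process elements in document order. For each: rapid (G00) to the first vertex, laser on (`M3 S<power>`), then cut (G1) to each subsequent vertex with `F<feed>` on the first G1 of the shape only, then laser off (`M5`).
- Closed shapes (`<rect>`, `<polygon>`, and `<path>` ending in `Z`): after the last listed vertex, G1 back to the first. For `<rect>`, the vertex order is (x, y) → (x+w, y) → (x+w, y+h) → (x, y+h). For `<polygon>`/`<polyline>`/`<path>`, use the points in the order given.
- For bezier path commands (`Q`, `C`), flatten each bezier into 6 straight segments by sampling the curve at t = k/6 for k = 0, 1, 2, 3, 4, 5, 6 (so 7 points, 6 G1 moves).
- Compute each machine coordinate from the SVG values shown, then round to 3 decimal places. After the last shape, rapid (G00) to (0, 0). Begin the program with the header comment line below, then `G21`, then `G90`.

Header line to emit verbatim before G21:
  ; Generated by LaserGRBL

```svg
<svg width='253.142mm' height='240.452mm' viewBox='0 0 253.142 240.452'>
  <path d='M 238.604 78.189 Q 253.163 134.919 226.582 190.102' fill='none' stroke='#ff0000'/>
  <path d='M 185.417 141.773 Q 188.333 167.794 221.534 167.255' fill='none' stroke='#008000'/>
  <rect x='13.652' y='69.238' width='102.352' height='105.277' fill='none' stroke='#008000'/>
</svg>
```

1 u = 1 mm; y_m = 240.452 − y.

[1] `<path>` quadratic bezier, #ff0000→score S491 F2235: (238.604,162.263) → (242.314,143.396) → (243.739,124.615) → (242.878,105.920) → (239.732,87.311) → (234.300,68.787) → (226.582,50.350)

[2] `<path>` quadratic bezier, #008000→engrave S273 F3539: (185.417,98.679) → (187.230,90.743) → (190.726,84.283) → (195.904,79.298) → (202.765,75.789) → (211.308,73.755) → (221.534,73.197)

[3] `<rect>` rectangle, #008000→engrave S273 F3539: (13.652,171.214) → (116.004,171.214) → (116.004,65.937) → (13.652,65.937) → (13.652,171.214) (closed)

; Generated by LaserGRBL
G21
G90
G00 X238.604 Y162.263
M3 S491
G1 X242.314 Y143.396 F2235
G1 X243.739 Y124.615
G1 X242.878 Y105.920
G1 X239.732 Y87.311
G1 X234.300 Y68.787
G1 X226.582 Y50.350
M5
G00 X185.417 Y98.679
M3 S273
G1 X187.230 Y90.743 F3539
G1 X190.726 Y84.283
G1 X195.904 Y79.298
G1 X202.765 Y75.789
G1 X211.308 Y73.755
G1 X221.534 Y73.197
M5
G00 X13.652 Y171.214
M3 S273
G1 X116.004 Y171.214 F3539
G1 X116.004 Y65.937
G1 X13.652 Y65.937
G1 X13.652 Y171.214
M5
G00 X0.000 Y0.000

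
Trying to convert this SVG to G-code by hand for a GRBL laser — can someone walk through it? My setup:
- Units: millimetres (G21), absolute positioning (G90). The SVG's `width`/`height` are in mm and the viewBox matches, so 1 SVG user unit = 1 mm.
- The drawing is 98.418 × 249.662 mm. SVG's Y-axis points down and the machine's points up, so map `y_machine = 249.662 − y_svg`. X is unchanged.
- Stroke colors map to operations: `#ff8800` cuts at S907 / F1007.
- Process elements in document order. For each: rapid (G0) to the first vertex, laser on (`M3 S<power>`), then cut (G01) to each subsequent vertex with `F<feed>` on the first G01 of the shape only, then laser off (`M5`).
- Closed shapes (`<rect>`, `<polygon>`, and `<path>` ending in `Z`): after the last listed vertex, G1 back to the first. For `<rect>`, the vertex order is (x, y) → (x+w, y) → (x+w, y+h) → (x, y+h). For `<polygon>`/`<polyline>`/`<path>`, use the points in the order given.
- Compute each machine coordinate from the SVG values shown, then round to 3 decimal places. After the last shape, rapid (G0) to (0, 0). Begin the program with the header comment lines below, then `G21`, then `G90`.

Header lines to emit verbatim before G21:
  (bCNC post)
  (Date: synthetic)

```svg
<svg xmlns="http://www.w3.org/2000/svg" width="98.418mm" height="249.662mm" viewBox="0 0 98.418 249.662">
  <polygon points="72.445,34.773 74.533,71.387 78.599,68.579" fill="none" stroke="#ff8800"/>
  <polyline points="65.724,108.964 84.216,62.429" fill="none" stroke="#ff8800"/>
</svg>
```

(bCNC post)
(Date: synthetic)
G21
G90
G0 X72.445 Y214.889
M3 S907
G01 X74.533 Y178.275 F1007
G01 X78.599 Y181.083
G01 X72.445 Y214.889
M5
G0 X65.724 Y140.698
M3 S907
G01 X84.216 Y187.233 F1007
M5
G0 X0.000 Y0.000

1 u = 1 mm; y_m = 249.662 − y.

[1] `<polygon>` closed polygon, #ff8800→cut S907 F1007: (72.445,214.889) → (74.533,178.275) → (78.599,181.083) → (72.445,214.889) (closed)

[2] `<polyline>` line segment, #ff8800→cut S907 F1007: (65.724,140.698) → (84.216,187.233)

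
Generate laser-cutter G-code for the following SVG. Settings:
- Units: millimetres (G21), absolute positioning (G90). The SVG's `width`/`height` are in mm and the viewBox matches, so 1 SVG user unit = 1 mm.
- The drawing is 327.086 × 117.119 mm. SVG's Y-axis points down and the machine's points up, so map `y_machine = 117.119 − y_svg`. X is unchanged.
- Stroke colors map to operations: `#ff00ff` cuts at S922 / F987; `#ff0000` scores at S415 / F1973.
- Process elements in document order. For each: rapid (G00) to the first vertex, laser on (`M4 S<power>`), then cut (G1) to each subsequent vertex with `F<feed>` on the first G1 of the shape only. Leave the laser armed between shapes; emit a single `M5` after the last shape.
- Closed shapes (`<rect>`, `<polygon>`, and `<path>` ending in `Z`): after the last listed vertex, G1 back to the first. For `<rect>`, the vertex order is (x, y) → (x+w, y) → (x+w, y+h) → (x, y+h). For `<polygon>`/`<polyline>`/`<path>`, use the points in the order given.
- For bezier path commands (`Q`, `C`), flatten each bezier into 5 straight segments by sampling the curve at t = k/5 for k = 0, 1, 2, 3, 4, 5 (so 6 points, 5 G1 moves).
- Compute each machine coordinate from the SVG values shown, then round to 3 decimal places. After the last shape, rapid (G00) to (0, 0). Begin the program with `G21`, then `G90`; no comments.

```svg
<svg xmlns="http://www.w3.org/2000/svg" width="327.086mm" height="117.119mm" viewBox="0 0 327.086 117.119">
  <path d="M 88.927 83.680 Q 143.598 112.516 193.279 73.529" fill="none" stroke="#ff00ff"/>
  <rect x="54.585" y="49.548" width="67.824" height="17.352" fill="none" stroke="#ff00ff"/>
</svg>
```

Since the viewBox matches the mm dimensions, user units are millimetres directly. The only transform is the Y-flip y_m = 117.119 − y_svg.

Shape 1 is a quadratic bezier drawn with `<path>`. Its stroke #ff00ff means cut at S922, F987. After flipping Y the toolpath is (88.927,33.439) → (110.596,24.618) → (131.865,21.222) → (152.736,23.252) → (173.207,30.708) → (193.279,43.590).

Shape 2 is a rectangle drawn with `<rect>`. Its stroke #ff00ff means cut at S922, F987. After flipping Y the toolpath is (54.585,67.571) → (122.409,67.571) → (122.409,50.219) → (54.585,50.219) → (54.585,67.571), returning to the start.

G21
G90
G00 X88.927 Y33.439
M4 S922
G1 X110.596 Y24.618 F987
G1 X131.865 Y21.222
G1 X152.736 Y23.252
G1 X173.207 Y30.708
G1 X193.279 Y43.590
G00 X54.585 Y67.571
M4 S922
G1 X122.409 Y67.571 F987
G1 X122.409 Y50.219
G1 X54.585 Y50.219
G1 X54.585 Y67.571
M5
G00 X0.000 Y0.000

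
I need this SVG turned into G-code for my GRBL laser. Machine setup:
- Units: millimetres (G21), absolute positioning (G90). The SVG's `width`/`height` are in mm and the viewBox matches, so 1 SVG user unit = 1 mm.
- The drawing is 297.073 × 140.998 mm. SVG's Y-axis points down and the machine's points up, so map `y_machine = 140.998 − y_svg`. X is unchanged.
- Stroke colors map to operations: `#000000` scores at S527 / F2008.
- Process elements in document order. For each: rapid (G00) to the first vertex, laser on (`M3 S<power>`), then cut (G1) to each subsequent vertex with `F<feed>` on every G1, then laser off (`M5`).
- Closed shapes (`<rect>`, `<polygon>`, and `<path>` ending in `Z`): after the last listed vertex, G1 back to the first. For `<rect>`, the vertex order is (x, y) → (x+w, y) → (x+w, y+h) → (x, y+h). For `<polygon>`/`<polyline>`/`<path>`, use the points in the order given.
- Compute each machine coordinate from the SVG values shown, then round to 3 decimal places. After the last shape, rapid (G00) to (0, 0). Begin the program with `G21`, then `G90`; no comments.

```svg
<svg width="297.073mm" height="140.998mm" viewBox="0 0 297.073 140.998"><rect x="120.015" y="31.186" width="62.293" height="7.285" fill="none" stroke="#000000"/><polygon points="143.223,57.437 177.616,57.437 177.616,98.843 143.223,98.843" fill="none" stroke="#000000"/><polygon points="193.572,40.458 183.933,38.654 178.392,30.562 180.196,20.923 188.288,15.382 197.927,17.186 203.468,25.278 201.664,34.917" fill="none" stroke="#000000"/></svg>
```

G21
G90
G00 X120.015 Y109.812
M3 S527
G1 X182.308 Y109.812 F2008
G1 X182.308 Y102.527 F2008
G1 X120.015 Y102.527 F2008
G1 X120.015 Y109.812 F2008
M5
G00 X143.223 Y83.561
M3 S527
G1 X177.616 Y83.561 F2008
G1 X177.616 Y42.155 F2008
G1 X143.223 Y42.155 F2008
G1 X143.223 Y83.561 F2008
M5
G00 X193.572 Y100.540
M3 S527
G1 X183.933 Y102.344 F2008
G1 X178.392 Y110.436 F2008
G1 X180.196 Y120.075 F2008
G1 X188.288 Y125.616 F2008
G1 X197.927 Y123.812 F2008
G1 X203.468 Y115.720 F2008
G1 X201.664 Y106.081 F2008
G1 X193.572 Y100.540 F2008
M5
G00 X0.000 Y0.000

Since the viewBox matches the mm dimensions, user units are millimetres directly. The only transform is the Y-flip y_m = 140.998 − y_svg.

Shape 1 is a rectangle drawn with `<rect>`. Its stroke #000000 means score at S527, F2008. After flipping Y the toolpath is (120.015,109.812) → (182.308,109.812) → (182.308,102.527) → (120.015,102.527) → (120.015,109.812), returning to the start.

Shape 2 is a rectangle drawn with `<polygon>`. Its stroke #000000 means score at S527, F2008. After flipping Y the toolpath is (143.223,83.561) → (177.616,83.561) → (177.616,42.155) → (143.223,42.155) → (143.223,83.561), returning to the start.

Shape 3 is a regular polygon drawn with `<polygon>`. Its stroke #000000 means score at S527, F2008. After flipping Y the toolpath is (193.572,100.540) → (183.933,102.344) → (178.392,110.436) → (180.196,120.075) → (188.288,125.616) → (197.927,123.812) → (203.468,115.720) → (201.664,106.081) → (193.572,100.540), returning to the start.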